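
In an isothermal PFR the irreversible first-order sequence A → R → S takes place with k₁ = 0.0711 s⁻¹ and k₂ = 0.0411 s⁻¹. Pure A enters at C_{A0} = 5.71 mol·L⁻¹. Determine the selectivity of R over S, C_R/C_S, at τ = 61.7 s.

For first-order series with pure A initially, C_R(τ) = k₁C_{A0}/(k₂−k₁)·(e^(−k₁τ) − e^(−k₂τ)).
e^(−k₁τ) = e^(−0.0711×61.7) = e^(−4.387) = 0.01244; e^(−k₂τ) = e^(−2.536) = 0.07919.
C_R = 0.0711×5.71/(0.0411−0.0711) × (0.01244−0.07919) = (-13.53)×(-0.06675) = 0.9034 mol·L⁻¹.
C_A = C_{A0}e^(−k₁τ) = 0.07103 mol·L⁻¹, so C_S = C_{A0}−C_A−C_R = 4.736 mol·L⁻¹; C_R/C_S = 0.191.

0.191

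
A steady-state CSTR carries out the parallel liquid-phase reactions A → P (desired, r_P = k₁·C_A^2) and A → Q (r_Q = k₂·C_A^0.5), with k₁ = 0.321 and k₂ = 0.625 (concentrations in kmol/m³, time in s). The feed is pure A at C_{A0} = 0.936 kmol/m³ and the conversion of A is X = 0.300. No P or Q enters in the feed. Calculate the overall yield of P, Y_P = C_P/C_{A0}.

0.0642

Exit C_A = C_{A0}(1−X) = 0.936×0.700 = 0.6552 kmol/m³.
A CSTR operates uniformly at the exit composition, giving r_P = 0.1378 and r_Q = 0.5059 (each k·C_A^n at C_A = 0.6552).
Fraction of consumed A going to P: r_P/(r_P+r_Q) = 0.2141.
C_P = 0.2141·C_{A0}·X = 0.2141×0.936×0.300 = 0.0601 kmol/m³; Y_P = C_P/C_{A0} = 0.0642.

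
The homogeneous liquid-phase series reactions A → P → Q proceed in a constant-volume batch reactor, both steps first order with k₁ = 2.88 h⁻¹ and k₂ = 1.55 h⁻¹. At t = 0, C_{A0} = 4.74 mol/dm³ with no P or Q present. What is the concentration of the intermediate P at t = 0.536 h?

For first-order series with pure A initially, C_P(t) = k₁C_{A0}/(k₂−k₁)·(e^(−k₁t) − e^(−k₂t)).
e^(−k₁t) = e^(−2.88×0.536) = e^(−1.544) = 0.2136; e^(−k₂t) = e^(−0.8308) = 0.4357.
C_P = 2.88×4.74/(1.55−2.88) × (0.2136−0.4357) = (-10.26)×(-0.2221) = 2.280 mol/dm³.

2.28 mol/dm³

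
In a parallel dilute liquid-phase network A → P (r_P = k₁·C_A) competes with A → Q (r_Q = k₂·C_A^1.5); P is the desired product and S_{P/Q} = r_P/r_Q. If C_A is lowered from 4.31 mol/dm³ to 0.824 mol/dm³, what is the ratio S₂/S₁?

2.29

S_{P/Q} = (k₁/k₂)·C_A^-0.5, so S₂/S₁ = (C_{A,2}/C_{A,1})^-0.5.
= (0.824/4.31)^(-0.5) = (0.1912)^(-0.5) = 2.29.
Selectivity toward P rises as C_A falls — low-concentration operation is favoured.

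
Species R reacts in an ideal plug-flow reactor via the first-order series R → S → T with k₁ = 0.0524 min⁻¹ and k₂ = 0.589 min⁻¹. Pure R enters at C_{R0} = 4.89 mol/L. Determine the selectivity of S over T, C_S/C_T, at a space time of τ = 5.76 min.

For first-order series with pure R initially, C_S(τ) = k₁C_{R0}/(k₂−k₁)·(e^(−k₁τ) − e^(−k₂τ)).
e^(−k₁τ) = e^(−0.0524×5.76) = e^(−0.3018) = 0.7395; e^(−k₂τ) = e^(−3.393) = 0.03362.
C_S = 0.0524×4.89/(0.589−0.0524) × (0.7395−0.03362) = 0.4775×0.7058 = 0.3371 mol/L.
C_R = C_{R0}e^(−k₁τ) = 3.616 mol/L, so C_T = C_{R0}−C_R−C_S = 0.9369 mol/L; C_S/C_T = 0.360.

0.360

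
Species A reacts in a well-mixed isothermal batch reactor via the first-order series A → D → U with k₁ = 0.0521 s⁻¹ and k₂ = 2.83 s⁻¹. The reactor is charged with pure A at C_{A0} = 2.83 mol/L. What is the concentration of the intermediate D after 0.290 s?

0.0289 mol/L

For first-order series with pure A initially, C_D(t) = k₁C_{A0}/(k₂−k₁)·(e^(−k₁t) − e^(−k₂t)).
e^(−k₁t) = e^(−0.0521×0.290) = e^(−0.01511) = 0.9850; e^(−k₂t) = e^(−0.8207) = 0.4401.
C_D = 0.0521×2.83/(2.83−0.0521) × (0.9850−0.4401) = 0.05308×0.5449 = 0.02892 mol/L.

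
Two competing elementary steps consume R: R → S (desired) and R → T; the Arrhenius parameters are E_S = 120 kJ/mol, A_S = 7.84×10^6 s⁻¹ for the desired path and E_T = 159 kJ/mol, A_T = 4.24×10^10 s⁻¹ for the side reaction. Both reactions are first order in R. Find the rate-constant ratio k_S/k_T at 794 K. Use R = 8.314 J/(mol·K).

k_S/k_T = (A_S/A_T)·exp[−(E_S−E_T)/(RT)] = (A_S/A_T)·exp[(E_T−E_S)/(RT)].
(E_T−E_S)/(RT) = (159−120)×10³/(8.314×794) = 39000/6601 = 5.908.
k_S/k_T = (7.84×10^6/4.24×10^10)·exp(5.908) = 1.849×10^-4 × 367.9 = 0.0680.
Since E_S < E_T, lowering the temperature improves selectivity toward S.

0.0680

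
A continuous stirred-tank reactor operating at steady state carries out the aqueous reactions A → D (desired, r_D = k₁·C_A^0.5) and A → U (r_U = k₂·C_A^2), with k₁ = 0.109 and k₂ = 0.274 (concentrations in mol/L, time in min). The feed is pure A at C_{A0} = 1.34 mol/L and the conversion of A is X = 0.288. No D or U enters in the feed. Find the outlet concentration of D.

Exit C_A = C_{A0}(1−X) = 1.34×0.712 = 0.9541 mol/L.
A CSTR operates uniformly at the exit composition, giving r_D = 0.1065 and r_U = 0.2494 (each k·C_A^n at C_A = 0.9541).
Fraction of consumed A going to D: r_D/(r_D+r_U) = 0.2992.
C_D = 0.2992·C_{A0}·X = 0.2992×1.34×0.288 = 0.115 mol/L.

0.115 mol/L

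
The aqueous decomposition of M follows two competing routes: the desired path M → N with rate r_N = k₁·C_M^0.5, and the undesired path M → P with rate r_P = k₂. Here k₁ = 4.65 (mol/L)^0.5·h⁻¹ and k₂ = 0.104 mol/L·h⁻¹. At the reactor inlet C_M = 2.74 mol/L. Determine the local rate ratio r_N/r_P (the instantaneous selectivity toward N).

74.0

S_{N/P} = r_N/r_P = (k₁·C_M^0.5)/(k₂) = (k₁/k₂)·C_M^0.5.
= (4.65×2.740^0.5) / (0.104) = 7.697/0.1040 = 74.0.
Since the desired path is higher order in M, keeping C_M high (PFR or concentrated feed) favours N.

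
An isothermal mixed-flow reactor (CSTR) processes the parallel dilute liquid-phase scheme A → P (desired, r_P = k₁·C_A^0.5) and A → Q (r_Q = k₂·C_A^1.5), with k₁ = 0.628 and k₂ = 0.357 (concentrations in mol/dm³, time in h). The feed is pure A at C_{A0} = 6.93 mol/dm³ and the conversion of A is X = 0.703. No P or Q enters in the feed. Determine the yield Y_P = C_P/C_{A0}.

0.324

Exit C_A = C_{A0}(1−X) = 6.93×0.297 = 2.058 mol/dm³.
In a CSTR the entire volume is at exit conditions, so r_P = 0.628×2.058^0.5 = 0.9010 and r_Q = 0.357×2.058^1.5 = 1.054.
Fraction of consumed A going to P: r_P/(r_P+r_Q) = 0.4608.
C_P = 0.4608·C_{A0}·X = 0.4608×6.93×0.703 = 2.25 mol/dm³; Y_P = C_P/C_{A0} = 0.324.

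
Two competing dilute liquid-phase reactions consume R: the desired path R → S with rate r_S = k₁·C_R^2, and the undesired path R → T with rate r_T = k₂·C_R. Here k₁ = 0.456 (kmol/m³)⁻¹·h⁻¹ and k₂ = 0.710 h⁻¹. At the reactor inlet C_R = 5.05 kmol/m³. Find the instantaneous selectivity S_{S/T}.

3.24

S_{S/T} = r_S/r_T = (k₁·C_R^2)/(k₂·C_R) = (k₁/k₂)·C_R.
= (0.456×5.050^2) / (0.710×5.050) = 11.63/3.585 = 3.24.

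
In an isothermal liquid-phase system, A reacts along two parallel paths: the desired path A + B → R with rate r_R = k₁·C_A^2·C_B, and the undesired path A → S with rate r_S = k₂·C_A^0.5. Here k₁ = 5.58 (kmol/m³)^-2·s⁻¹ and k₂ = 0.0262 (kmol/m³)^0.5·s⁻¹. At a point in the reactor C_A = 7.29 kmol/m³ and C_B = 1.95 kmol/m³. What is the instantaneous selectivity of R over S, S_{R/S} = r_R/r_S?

S_{R/S} = r_R/r_S = (k₁·C_A^2·C_B)/(k₂·C_A^0.5) = (k₁/k₂)·C_A^1.5·C_B.
= (5.58×7.290^2×1.950) / (0.0262×7.290^0.5) = 578.3/0.07074 = 8174.
Since the desired path is higher order in A, keeping C_A high (PFR or concentrated feed) favours R.

8174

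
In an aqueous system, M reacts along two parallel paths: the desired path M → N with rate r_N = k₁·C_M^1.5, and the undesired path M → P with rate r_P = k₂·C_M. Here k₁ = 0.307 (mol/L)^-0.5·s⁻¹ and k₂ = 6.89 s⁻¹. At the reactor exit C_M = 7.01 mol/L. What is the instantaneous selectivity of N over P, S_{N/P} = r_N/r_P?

0.118

S_{N/P} = r_N/r_P = (k₁·C_M^1.5)/(k₂·C_M) = (k₁/k₂)·C_M^0.5.
= (0.307×7.010^1.5) / (6.89×7.010) = 5.698/48.30 = 0.118.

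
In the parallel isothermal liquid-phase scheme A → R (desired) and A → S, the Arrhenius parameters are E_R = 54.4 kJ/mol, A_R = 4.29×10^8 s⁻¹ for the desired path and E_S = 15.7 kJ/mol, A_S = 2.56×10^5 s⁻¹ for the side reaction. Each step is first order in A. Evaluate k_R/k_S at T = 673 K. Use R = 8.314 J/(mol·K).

Since both paths have the same order in A, the concentration cancels and S_{R/S} = k_R/k_S = (A_R/A_S)·exp[(E_S−E_R)/(RT)].
(E_S−E_R)/(RT) = (15.7−54.4)×10³/(8.314×673) = -38700/5595 = -6.916.
k_R/k_S = (4.29×10^8/2.56×10^5)·exp(-6.916) = 1676 × 9.913×10^-4 = 1.66.
Since E_R > E_S, raising the temperature improves selectivity toward R.

1.66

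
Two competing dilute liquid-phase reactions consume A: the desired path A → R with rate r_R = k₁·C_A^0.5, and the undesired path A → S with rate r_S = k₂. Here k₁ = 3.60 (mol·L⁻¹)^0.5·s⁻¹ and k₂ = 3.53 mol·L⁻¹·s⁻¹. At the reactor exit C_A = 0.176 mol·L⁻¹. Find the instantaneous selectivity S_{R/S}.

S_{R/S} = r_R/r_S = (k₁·C_A^0.5)/(k₂) = (k₁/k₂)·C_A^0.5.
= (3.60×0.1760^0.5) / (3.53) = 1.510/3.530 = 0.428.
Since the desired path is higher order in A, keeping C_A high (PFR or concentrated feed) favours R.

0.428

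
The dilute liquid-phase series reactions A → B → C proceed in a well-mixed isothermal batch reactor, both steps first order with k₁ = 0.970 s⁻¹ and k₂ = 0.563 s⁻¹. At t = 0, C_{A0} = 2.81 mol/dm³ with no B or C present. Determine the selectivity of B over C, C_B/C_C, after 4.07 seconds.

The intermediate concentration in a first-order A→B→C sequence is C_B = k₁C_{A0}(e^(−k₁t) − e^(−k₂t))/(k₂−k₁).
e^(−k₁t) = e^(−0.970×4.07) = e^(−3.948) = 0.01930; e^(−k₂t) = e^(−2.291) = 0.1011.
C_B = 0.970×2.81/(0.563−0.970) × (0.01930−0.1011) = (-6.697)×(-0.08183) = 0.5480 mol/dm³.
C_A = C_{A0}e^(−k₁t) = 0.05422 mol/dm³, so C_C = C_{A0}−C_A−C_B = 2.208 mol/dm³; C_B/C_C = 0.248.

0.248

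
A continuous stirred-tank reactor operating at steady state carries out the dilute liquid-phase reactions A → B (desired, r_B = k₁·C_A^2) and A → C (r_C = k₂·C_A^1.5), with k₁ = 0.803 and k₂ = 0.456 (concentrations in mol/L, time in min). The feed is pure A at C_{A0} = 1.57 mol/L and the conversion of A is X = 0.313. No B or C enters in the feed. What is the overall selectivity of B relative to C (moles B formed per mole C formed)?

Exit C_A = C_{A0}(1−X) = 1.57×0.687 = 1.079 mol/L.
In a CSTR the entire volume is at exit conditions, so r_B = 0.803×1.079^2 = 0.9342 and r_C = 0.456×1.079^1.5 = 0.5108.
Overall selectivity = C_B/C_C = r_Bτ/(r_Cτ) = r_B/r_C = 1.83.

1.83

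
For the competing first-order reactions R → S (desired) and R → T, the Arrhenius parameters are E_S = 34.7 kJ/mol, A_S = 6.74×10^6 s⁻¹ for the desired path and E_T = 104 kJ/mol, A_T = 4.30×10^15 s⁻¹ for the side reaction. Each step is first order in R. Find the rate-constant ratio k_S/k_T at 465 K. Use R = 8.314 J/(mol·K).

With equal orders, S_{S/T} = k_S/k_T = (A_S/A_T)·exp[(E_T−E_S)/(RT)].
(E_T−E_S)/(RT) = (104−34.7)×10³/(8.314×465) = 69300/3866 = 17.93.
k_S/k_T = (6.74×10^6/4.30×10^15)·exp(17.93) = 1.567×10^-9 × 6.094×10^7 = 0.0955.
Since E_S < E_T, lowering the temperature improves selectivity toward S.

0.0955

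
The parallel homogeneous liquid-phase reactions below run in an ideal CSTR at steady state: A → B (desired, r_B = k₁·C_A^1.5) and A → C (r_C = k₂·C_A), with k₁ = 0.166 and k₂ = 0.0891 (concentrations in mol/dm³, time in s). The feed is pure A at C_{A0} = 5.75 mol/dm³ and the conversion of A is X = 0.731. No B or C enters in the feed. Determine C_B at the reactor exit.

Exit C_A = C_{A0}(1−X) = 5.75×0.269 = 1.547 mol/dm³.
Rates in a CSTR are evaluated at the outlet concentration: r_B = 0.166×1.547^1.5 = 0.3193, r_C = 0.0891×1.547 = 0.1378.
Fraction of consumed A going to B: r_B/(r_B+r_C) = 0.6985.
C_B = 0.6985·C_{A0}·X = 0.6985×5.75×0.731 = 2.94 mol/dm³.

2.94 mol/dm³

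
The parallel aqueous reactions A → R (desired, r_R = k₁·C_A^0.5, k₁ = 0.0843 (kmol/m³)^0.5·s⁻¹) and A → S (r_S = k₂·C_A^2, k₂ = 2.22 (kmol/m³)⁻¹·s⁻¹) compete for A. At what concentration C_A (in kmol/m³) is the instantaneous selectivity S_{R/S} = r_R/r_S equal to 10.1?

0.0242 kmol/m³

S_{R/S} = (k₁/k₂)·C_A^-1.5 ⇒ C_A = (S·k₂/k₁)^(1/(-1.5)).
= (10.1×2.22/0.0843)^(-0.6667) = (266.0)^(-0.6667) = 0.0242 kmol/m³.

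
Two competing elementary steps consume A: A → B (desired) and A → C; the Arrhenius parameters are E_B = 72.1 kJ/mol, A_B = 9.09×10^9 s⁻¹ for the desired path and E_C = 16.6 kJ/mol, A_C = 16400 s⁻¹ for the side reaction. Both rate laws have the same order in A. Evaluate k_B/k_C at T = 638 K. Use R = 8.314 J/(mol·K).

15.8

Since both paths have the same order in A, the concentration cancels and S_{B/C} = k_B/k_C = (A_B/A_C)·exp[(E_C−E_B)/(RT)].
(E_C−E_B)/(RT) = (16.6−72.1)×10³/(8.314×638) = -55500/5304 = -10.46.
k_B/k_C = (9.09×10^9/16400)·exp(-10.46) = 5.543×10^5 × 2.857×10^-5 = 15.8.
Since E_B > E_C, raising the temperature improves selectivity toward B.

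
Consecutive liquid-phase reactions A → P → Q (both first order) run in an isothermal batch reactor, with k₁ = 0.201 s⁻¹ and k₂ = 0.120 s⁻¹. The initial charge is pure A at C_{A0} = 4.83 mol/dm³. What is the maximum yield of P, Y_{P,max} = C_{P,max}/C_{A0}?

At the optimum, C_{P,max}/C_{A0} = (k₁/k₂)^[k₂/(k₂−k₁)].
= (0.201/0.120)^(0.120/(0.120−0.201)) = (1.675)^(-1.481) = 0.4657.

0.466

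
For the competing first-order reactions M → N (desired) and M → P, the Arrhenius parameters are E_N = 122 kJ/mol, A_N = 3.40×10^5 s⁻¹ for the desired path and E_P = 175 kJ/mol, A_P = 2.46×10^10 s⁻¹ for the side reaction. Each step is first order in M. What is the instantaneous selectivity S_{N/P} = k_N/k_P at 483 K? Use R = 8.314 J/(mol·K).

7.46

Since both paths have the same order in M, the concentration cancels and S_{N/P} = k_N/k_P = (A_N/A_P)·exp[(E_P−E_N)/(RT)].
(E_P−E_N)/(RT) = (175−122)×10³/(8.314×483) = 53000/4016 = 13.20.
k_N/k_P = (3.40×10^5/2.46×10^10)·exp(13.20) = 1.382×10^-5 × 5.395×10^5 = 7.46.
Since E_N < E_P, lowering the temperature improves selectivity toward N.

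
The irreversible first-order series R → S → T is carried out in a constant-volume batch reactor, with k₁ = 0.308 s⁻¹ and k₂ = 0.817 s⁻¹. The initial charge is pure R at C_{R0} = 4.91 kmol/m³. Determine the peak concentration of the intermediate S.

1.03 kmol/m³

Evaluating C_S at t_opt = ln(k₂/k₁)/(k₂−k₁) gives C_{S,max}/C_{R0} = (k₁/k₂)^[k₂/(k₂−k₁)].
= (0.308/0.817)^(0.817/(0.817−0.308)) = (0.3770)^(1.605) = 0.2089.
C_{S,max} = 0.2089×4.91 = 1.03 kmol/m³.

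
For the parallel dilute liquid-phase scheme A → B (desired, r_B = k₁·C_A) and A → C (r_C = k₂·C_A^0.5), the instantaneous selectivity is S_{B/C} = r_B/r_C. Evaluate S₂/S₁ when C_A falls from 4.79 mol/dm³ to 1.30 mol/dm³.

S_{B/C} = (k₁/k₂)·C_A^0.5, so S₂/S₁ = (C_{A,2}/C_{A,1})^0.5.
= (1.30/4.79)^0.5 = (0.2714)^0.5 = 0.521.
Selectivity toward B falls as C_A falls — high-concentration operation is favoured.

0.521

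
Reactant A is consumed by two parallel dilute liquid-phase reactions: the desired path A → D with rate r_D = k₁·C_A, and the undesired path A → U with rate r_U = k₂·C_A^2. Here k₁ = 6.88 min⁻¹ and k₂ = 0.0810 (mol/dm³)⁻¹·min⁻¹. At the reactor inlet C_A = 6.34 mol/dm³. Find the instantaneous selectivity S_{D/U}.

S_{D/U} = r_D/r_U = (k₁·C_A)/(k₂·C_A^2) = (k₁/k₂)·C_A⁻¹.
= (6.88×6.340) / (0.0810×6.340^2) = 43.62/3.256 = 13.4.
The undesired path is higher order in A, so low C_A (CSTR or dilute feed) favours D.

13.4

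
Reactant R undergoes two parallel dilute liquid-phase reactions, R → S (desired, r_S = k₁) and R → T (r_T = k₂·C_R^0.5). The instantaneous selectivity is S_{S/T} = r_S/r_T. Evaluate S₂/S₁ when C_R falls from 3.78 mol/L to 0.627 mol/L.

2.46

S_{S/T} = (k₁/k₂)·C_R^-0.5, so S₂/S₁ = (C_{R,2}/C_{R,1})^-0.5.
= (0.627/3.78)^(-0.5) = (0.1659)^(-0.5) = 2.46.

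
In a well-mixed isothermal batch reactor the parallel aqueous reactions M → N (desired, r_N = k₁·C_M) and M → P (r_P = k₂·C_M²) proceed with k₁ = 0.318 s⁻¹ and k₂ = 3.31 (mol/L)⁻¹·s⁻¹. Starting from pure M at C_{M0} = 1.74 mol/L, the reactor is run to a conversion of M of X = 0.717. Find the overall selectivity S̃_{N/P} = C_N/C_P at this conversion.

0.0960

C_M = C_{M0}(1−X) = 0.4924 mol/L.
Along a PFR/batch, dC_N/dC_M = −r_N/(r_N+r_P) = −k₁/(k₁+k₂·C_M).
Integrating from C_{M0} to C_M: C_N = (0.318/3.31)·ln[(0.318+3.31·1.74)/(0.318+3.31·0.492)] = 0.09607·ln(6.077/1.948) = 0.1093 mol/L.
C_P = (C_{M0}−C_M)−C_N = 1.138 mol/L; S̃_{N/P} = 0.1093/1.138 = 0.0960.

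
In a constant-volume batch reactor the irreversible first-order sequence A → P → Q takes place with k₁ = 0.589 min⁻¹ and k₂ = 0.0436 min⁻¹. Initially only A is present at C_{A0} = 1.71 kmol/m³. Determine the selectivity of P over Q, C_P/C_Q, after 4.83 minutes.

6.26

For first-order series with pure A initially, C_P(t) = k₁C_{A0}/(k₂−k₁)·(e^(−k₁t) − e^(−k₂t)).
e^(−k₁t) = e^(−0.589×4.83) = e^(−2.845) = 0.05814; e^(−k₂t) = e^(−0.2106) = 0.8101.
C_P = 0.589×1.71/(0.0436−0.589) × (0.05814−0.8101) = (-1.847)×(-0.7520) = 1.389 kmol/m³.
C_A = C_{A0}e^(−k₁t) = 0.09942 kmol/m³, so C_Q = C_{A0}−C_A−C_P = 0.2219 kmol/m³; C_P/C_Q = 6.26.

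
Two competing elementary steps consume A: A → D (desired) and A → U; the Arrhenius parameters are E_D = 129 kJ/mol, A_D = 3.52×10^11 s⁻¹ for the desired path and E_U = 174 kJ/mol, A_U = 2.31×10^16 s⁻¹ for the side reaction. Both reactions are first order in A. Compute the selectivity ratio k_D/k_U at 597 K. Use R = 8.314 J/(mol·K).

With equal orders, S_{D/U} = k_D/k_U = (A_D/A_U)·exp[(E_U−E_D)/(RT)].
(E_U−E_D)/(RT) = (174−129)×10³/(8.314×597) = 45000/4963 = 9.066.
k_D/k_U = (3.52×10^11/2.31×10^16)·exp(9.066) = 1.524×10^-5 × 8658 = 0.132.

0.132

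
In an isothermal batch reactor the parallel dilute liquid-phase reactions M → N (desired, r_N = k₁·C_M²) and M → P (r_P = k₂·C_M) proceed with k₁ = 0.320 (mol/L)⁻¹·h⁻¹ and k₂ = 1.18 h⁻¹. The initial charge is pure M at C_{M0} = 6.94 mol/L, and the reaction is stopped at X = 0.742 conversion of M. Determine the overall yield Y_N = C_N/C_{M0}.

0.390

C_M = C_{M0}(1−X) = 1.791 mol/L.
Along a PFR/batch, dC_P/dC_M = −r_P/(r_N+r_P) = −k₂/(k₂+k₁·C_M).
Integrating from C_{M0} to C_M: C_P = (1.18/0.320)·ln[(1.18+0.320·6.94)/(1.18+0.320·1.79)] = 3.687·ln(3.401/1.753) = 2.444 mol/L.
Then C_N = (C_{M0}−C_M) − C_P = 5.149 − 2.444 = 2.706 mol/L.
Y_N = C_N/C_{M0} = 2.706/6.94 = 0.390.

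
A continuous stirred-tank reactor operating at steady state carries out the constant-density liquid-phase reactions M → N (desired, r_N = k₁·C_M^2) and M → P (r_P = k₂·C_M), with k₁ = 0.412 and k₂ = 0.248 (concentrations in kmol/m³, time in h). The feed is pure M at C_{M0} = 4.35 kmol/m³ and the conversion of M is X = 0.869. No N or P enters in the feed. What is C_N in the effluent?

1.84 kmol/m³

Exit C_M = C_{M0}(1−X) = 4.35×0.131 = 0.5698 kmol/m³.
Rates in a CSTR are evaluated at the outlet concentration: r_N = 0.412×0.5698^2 = 0.1338, r_P = 0.248×0.5698 = 0.1413.
Fraction of consumed M going to N: r_N/(r_N+r_P) = 0.4863.
C_N = 0.4863·C_{M0}·X = 0.4863×4.35×0.869 = 1.84 kmol/m³.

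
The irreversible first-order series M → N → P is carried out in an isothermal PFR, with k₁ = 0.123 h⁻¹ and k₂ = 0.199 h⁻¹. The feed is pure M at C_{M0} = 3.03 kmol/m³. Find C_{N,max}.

Evaluating C_N at τ_opt = ln(k₂/k₁)/(k₂−k₁) gives C_{N,max}/C_{M0} = (k₁/k₂)^[k₂/(k₂−k₁)].
= (0.123/0.199)^(0.199/(0.199−0.123)) = (0.6181)^(2.618) = 0.2837.
C_{N,max} = 0.2837×3.03 = 0.860 kmol/m³.

0.860 kmol/m³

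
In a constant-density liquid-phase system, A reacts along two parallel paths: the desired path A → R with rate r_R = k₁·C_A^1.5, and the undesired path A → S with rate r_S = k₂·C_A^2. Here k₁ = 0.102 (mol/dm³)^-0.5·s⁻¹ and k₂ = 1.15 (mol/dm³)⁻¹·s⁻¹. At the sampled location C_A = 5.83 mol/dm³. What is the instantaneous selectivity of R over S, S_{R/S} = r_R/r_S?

0.0367

S_{R/S} = r_R/r_S = (k₁·C_A^1.5)/(k₂·C_A^2) = (k₁/k₂)·C_A^-0.5.
= (0.102×5.830^1.5) / (1.15×5.830^2) = 1.436/39.09 = 0.0367.
The undesired path is higher order in A, so low C_A (CSTR or dilute feed) favours R.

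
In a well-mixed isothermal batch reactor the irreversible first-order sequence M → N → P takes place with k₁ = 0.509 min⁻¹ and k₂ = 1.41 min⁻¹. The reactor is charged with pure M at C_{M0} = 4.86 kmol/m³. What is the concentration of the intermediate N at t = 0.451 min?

For first-order series with pure M initially, C_N(t) = k₁C_{M0}/(k₂−k₁)·(e^(−k₁t) − e^(−k₂t)).
e^(−k₁t) = e^(−0.509×0.451) = e^(−0.2296) = 0.7949; e^(−k₂t) = e^(−0.6359) = 0.5295.
C_N = 0.509×4.86/(1.41−0.509) × (0.7949−0.5295) = 2.746×0.2654 = 0.7288 kmol/m³.

0.729 kmol/m³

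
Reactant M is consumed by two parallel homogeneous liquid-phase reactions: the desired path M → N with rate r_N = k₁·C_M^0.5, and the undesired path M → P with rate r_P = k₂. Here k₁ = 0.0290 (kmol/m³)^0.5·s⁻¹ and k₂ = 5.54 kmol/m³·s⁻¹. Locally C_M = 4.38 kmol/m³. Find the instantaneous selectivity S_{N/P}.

0.0110

S_{N/P} = r_N/r_P = (k₁·C_M^0.5)/(k₂) = (k₁/k₂)·C_M^0.5.
= (0.0290×4.380^0.5) / (5.54) = 0.06069/5.540 = 0.0110.
Since the desired path is higher order in M, keeping C_M high (PFR or concentrated feed) favours N.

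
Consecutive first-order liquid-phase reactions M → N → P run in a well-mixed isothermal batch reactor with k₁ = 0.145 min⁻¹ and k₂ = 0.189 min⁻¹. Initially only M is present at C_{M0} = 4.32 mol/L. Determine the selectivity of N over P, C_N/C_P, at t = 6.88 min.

1.01

Solving the coupled first-order balances gives C_N(t) = [k₁/(k₂−k₁)]·C_{M0}·(e^(−k₁t) − e^(−k₂t)).
e^(−k₁t) = e^(−0.145×6.88) = e^(−0.9976) = 0.3688; e^(−k₂t) = e^(−1.300) = 0.2724.
C_N = 0.145×4.32/(0.189−0.145) × (0.3688−0.2724) = 14.24×0.09632 = 1.371 mol/L.
C_M = C_{M0}e^(−k₁t) = 1.593 mol/L, so C_P = C_{M0}−C_M−C_N = 1.356 mol/L; C_N/C_P = 1.01.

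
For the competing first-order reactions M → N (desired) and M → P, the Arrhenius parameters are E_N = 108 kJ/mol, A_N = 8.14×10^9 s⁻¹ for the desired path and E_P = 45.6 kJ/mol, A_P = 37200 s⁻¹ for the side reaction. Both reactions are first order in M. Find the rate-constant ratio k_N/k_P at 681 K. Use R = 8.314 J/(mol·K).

3.58

k_N/k_P = (A_N/A_P)·exp[−(E_N−E_P)/(RT)] = (A_N/A_P)·exp[(E_P−E_N)/(RT)].
(E_P−E_N)/(RT) = (45.6−108)×10³/(8.314×681) = -62400/5662 = -11.02.
k_N/k_P = (8.14×10^9/37200)·exp(-11.02) = 2.188×10^5 × 1.635×10^-5 = 3.58.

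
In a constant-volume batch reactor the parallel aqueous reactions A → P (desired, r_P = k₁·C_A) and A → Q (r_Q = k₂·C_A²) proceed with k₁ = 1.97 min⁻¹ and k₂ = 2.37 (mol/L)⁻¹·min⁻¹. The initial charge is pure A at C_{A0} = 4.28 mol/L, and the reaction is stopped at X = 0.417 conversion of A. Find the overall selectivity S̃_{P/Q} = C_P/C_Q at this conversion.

0.250

C_A = C_{A0}(1−X) = 2.495 mol/L.
Along a PFR/batch, dC_P/dC_A = −r_P/(r_P+r_Q) = −k₁/(k₁+k₂·C_A).
Integrating from C_{A0} to C_A: C_P = (1.97/2.37)·ln[(1.97+2.37·4.28)/(1.97+2.37·2.50)] = 0.8312·ln(12.11/7.884) = 0.3570 mol/L.
C_Q = (C_{A0}−C_A)−C_P = 1.428 mol/L; S̃_{P/Q} = 0.3570/1.428 = 0.250.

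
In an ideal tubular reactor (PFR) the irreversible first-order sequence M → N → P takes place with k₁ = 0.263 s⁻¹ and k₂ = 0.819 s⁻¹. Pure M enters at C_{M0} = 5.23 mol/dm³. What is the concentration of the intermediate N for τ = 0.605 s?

For first-order series with pure M initially, C_N(τ) = k₁C_{M0}/(k₂−k₁)·(e^(−k₁τ) − e^(−k₂τ)).
e^(−k₁τ) = e^(−0.263×0.605) = e^(−0.1591) = 0.8529; e^(−k₂τ) = e^(−0.4955) = 0.6093.
C_N = 0.263×5.23/(0.819−0.263) × (0.8529−0.6093) = 2.474×0.2436 = 0.6027 mol/dm³.

0.603 mol/dm³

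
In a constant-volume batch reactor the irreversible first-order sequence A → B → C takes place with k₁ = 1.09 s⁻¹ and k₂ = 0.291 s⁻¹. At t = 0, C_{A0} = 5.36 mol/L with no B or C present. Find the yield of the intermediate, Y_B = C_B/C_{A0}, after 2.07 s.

0.604

The intermediate concentration in a first-order A→B→C sequence is C_B = k₁C_{A0}(e^(−k₁t) − e^(−k₂t))/(k₂−k₁).
e^(−k₁t) = e^(−1.09×2.07) = e^(−2.256) = 0.1047; e^(−k₂t) = e^(−0.6024) = 0.5475.
C_B = 1.09×5.36/(0.291−1.09) × (0.1047−0.5475) = (-7.312)×(-0.4428) = 3.238 mol/L.
Y_B = C_B/C_{A0} = 3.238/5.36 = 0.604.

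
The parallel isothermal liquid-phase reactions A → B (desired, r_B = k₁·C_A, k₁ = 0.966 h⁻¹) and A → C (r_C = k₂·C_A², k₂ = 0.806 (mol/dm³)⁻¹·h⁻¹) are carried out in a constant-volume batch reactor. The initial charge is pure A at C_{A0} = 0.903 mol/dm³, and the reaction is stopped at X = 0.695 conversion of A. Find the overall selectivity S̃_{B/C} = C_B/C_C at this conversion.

2.10

C_A = C_{A0}(1−X) = 0.2754 mol/dm³.
Along a PFR/batch, dC_B/dC_A = −r_B/(r_B+r_C) = −k₁/(k₁+k₂·C_A).
Integrating from C_{A0} to C_A: C_B = (0.966/0.806)·ln[(0.966+0.806·0.903)/(0.966+0.806·0.275)] = 1.199·ln(1.694/1.188) = 0.4251 mol/dm³.
C_C = (C_{A0}−C_A)−C_B = 0.2024 mol/dm³; S̃_{B/C} = 0.4251/0.2024 = 2.10.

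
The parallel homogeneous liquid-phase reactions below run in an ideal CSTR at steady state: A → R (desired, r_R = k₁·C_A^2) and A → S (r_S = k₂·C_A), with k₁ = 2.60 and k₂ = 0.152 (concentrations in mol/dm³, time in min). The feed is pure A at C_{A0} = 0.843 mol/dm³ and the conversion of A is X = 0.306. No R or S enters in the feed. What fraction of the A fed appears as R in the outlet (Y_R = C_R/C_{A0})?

0.278

Exit C_A = C_{A0}(1−X) = 0.843×0.694 = 0.5850 mol/dm³.
In a CSTR the entire volume is at exit conditions, so r_R = 2.60×0.5850^2 = 0.8899 and r_S = 0.152×0.5850 = 0.08893.
Fraction of consumed A going to R: r_R/(r_R+r_S) = 0.9092.
C_R = 0.9092·C_{A0}·X = 0.9092×0.843×0.306 = 0.235 mol/dm³; Y_R = C_R/C_{A0} = 0.278.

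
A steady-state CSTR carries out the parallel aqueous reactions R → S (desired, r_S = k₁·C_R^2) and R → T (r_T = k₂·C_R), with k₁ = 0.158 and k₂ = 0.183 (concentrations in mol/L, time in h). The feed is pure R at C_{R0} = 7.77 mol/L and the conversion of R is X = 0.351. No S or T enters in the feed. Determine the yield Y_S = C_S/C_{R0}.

Exit C_R = C_{R0}(1−X) = 7.77×0.649 = 5.043 mol/L.
Rates in a CSTR are evaluated at the outlet concentration: r_S = 0.158×5.043^2 = 4.018, r_T = 0.183×5.043 = 0.9228.
Fraction of consumed R going to S: r_S/(r_S+r_T) = 0.8132.
C_S = 0.8132·C_{R0}·X = 0.8132×7.77×0.351 = 2.22 mol/L; Y_S = C_S/C_{R0} = 0.285.

0.285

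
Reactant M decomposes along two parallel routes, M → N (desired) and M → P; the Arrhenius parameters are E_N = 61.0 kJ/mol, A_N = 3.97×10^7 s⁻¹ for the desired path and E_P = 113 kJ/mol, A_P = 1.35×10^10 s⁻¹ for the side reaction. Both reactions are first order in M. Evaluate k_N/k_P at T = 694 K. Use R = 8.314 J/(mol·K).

24.1

With equal orders, S_{N/P} = k_N/k_P = (A_N/A_P)·exp[(E_P−E_N)/(RT)].
(E_P−E_N)/(RT) = (113−61.0)×10³/(8.314×694) = 52000/5770 = 9.012.
k_N/k_P = (3.97×10^7/1.35×10^10)·exp(9.012) = 0.002941 × 8203 = 24.1.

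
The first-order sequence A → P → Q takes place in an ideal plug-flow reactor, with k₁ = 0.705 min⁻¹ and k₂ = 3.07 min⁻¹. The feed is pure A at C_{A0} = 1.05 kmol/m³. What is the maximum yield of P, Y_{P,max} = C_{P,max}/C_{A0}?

Evaluating C_P at τ_opt = ln(k₂/k₁)/(k₂−k₁) gives C_{P,max}/C_{A0} = (k₁/k₂)^[k₂/(k₂−k₁)].
= (0.705/3.07)^(3.07/(3.07−0.705)) = (0.2296)^(1.298) = 0.1481.

0.148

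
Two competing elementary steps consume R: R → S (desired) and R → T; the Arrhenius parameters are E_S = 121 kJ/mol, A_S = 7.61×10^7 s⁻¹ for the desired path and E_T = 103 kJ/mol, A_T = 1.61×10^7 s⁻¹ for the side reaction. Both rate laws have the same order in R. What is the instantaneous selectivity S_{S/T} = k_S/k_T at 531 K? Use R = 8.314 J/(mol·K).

k_S/k_T = (A_S/A_T)·exp[−(E_S−E_T)/(RT)] = (A_S/A_T)·exp[(E_T−E_S)/(RT)].
(E_T−E_S)/(RT) = (103−121)×10³/(8.314×531) = -18000/4415 = -4.077.
k_S/k_T = (7.61×10^7/1.61×10^7)·exp(-4.077) = 4.727 × 0.01695 = 0.0801.

0.0801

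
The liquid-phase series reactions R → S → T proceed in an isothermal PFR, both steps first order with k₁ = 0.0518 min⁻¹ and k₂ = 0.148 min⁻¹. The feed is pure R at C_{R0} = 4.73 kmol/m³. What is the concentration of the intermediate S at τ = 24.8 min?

For first-order series with pure R initially, C_S(τ) = k₁C_{R0}/(k₂−k₁)·(e^(−k₁τ) − e^(−k₂τ)).
e^(−k₁τ) = e^(−0.0518×24.8) = e^(−1.285) = 0.2768; e^(−k₂τ) = e^(−3.670) = 0.02547.
C_S = 0.0518×4.73/(0.148−0.0518) × (0.2768−0.02547) = 2.547×0.2513 = 0.6400 kmol/m³.

0.640 kmol/m³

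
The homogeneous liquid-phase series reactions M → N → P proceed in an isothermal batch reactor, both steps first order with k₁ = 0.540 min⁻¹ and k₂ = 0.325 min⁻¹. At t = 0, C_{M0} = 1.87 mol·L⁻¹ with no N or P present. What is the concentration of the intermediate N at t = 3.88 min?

0.753 mol·L⁻¹

For first-order series with pure M initially, C_N(t) = k₁C_{M0}/(k₂−k₁)·(e^(−k₁t) − e^(−k₂t)).
e^(−k₁t) = e^(−0.540×3.88) = e^(−2.095) = 0.1230; e^(−k₂t) = e^(−1.261) = 0.2834.
C_N = 0.540×1.87/(0.325−0.540) × (0.1230−0.2834) = (-4.697)×(-0.1603) = 0.7530 mol·L⁻¹.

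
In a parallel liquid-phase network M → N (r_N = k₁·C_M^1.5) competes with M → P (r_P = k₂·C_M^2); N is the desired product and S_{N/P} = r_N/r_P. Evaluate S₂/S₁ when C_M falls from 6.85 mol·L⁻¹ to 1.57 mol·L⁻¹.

2.09

S_{N/P} = (k₁/k₂)·C_M^-0.5, so S₂/S₁ = (C_{M,2}/C_{M,1})^-0.5.
= (1.57/6.85)^(-0.5) = (0.2292)^(-0.5) = 2.09.
Selectivity toward N rises as C_M falls — low-concentration operation is favoured.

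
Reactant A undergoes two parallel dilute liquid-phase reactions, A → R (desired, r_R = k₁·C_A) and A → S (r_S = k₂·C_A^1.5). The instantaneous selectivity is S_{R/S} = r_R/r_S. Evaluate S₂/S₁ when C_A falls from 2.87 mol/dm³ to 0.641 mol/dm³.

2.12

S_{R/S} = (k₁/k₂)·C_A^-0.5, so S₂/S₁ = (C_{A,2}/C_{A,1})^-0.5.
= (0.641/2.87)^(-0.5) = (0.2233)^(-0.5) = 2.12.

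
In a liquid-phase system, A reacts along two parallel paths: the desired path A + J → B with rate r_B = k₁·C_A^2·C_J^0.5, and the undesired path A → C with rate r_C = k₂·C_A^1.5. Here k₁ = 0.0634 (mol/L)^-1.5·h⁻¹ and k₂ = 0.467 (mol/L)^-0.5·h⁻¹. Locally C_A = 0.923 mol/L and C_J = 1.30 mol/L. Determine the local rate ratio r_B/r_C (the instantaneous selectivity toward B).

S_{B/C} = r_B/r_C = (k₁·C_A^2·C_J^0.5)/(k₂·C_A^1.5) = (k₁/k₂)·C_A^0.5·C_J^0.5.
= (0.0634×0.9230^2×1.300^0.5) / (0.467×0.9230^1.5) = 0.06158/0.4141 = 0.149.
Since the desired path is higher order in A, keeping C_A high (PFR or concentrated feed) favours B.

0.149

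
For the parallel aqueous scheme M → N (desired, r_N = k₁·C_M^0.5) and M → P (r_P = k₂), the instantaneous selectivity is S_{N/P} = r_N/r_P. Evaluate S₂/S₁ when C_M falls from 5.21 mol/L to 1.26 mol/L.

0.492

S_{N/P} = (k₁/k₂)·C_M^0.5, so S₂/S₁ = (C_{M,2}/C_{M,1})^0.5.
= (1.26/5.21)^0.5 = (0.2418)^0.5 = 0.492.
Selectivity toward N falls as C_M falls — high-concentration operation is favoured.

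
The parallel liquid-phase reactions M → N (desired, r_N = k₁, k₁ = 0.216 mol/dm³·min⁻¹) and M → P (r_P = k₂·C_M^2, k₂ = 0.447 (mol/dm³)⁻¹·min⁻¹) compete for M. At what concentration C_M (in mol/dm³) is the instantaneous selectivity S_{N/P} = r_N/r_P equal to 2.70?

0.423 mol/dm³

S_{N/P} = (k₁/k₂)·C_M^-2 ⇒ C_M = (S·k₂/k₁)^(-0.5).
= (2.70×0.447/0.216)^(-0.5) = (5.588)^(-0.5) = 0.423 mol/dm³.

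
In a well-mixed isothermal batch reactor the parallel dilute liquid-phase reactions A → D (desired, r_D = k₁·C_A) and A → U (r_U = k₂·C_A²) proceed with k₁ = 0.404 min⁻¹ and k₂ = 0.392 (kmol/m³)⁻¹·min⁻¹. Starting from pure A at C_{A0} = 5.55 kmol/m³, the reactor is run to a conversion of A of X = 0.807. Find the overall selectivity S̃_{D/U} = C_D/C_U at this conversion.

0.356

C_A = C_{A0}(1−X) = 1.071 kmol/m³.
Along a PFR/batch, dC_D/dC_A = −r_D/(r_D+r_U) = −k₁/(k₁+k₂·C_A).
Integrating from C_{A0} to C_A: C_D = (0.404/0.392)·ln[(0.404+0.392·5.55)/(0.404+0.392·1.07)] = 1.031·ln(2.580/0.8239) = 1.176 kmol/m³.
C_U = (C_{A0}−C_A)−C_D = 3.303 kmol/m³; S̃_{D/U} = 1.176/3.303 = 0.356.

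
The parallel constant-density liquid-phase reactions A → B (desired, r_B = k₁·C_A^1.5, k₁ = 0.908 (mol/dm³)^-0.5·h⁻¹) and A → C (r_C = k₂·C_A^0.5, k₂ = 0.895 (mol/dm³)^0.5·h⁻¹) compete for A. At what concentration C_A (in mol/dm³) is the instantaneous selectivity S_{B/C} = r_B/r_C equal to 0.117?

0.115 mol/dm³

S_{B/C} = (k₁/k₂)·C_A ⇒ C_A = S·k₂/k₁.
= 0.117×0.895/0.908 = 0.115 mol/dm³.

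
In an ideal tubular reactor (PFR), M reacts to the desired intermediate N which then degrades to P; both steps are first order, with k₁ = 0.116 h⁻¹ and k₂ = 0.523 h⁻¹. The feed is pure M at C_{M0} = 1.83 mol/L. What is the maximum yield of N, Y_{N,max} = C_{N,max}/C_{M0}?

0.144

For a first-order series the maximum intermediate yield is C_{N,max}/C_{M0} = (k₁/k₂)^[k₂/(k₂−k₁)].
= (0.116/0.523)^(0.523/(0.523−0.116)) = (0.2218)^(1.285) = 0.1444.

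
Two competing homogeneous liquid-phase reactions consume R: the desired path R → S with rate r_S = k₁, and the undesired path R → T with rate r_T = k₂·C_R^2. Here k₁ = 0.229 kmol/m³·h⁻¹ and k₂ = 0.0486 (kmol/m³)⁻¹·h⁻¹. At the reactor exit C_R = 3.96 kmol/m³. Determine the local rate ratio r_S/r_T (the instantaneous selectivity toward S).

S_{S/T} = r_S/r_T = (k₁)/(k₂·C_R^2) = (k₁/k₂)·C_R^-2.
= (0.229) / (0.0486×3.960^2) = 0.2290/0.7621 = 0.300.

0.300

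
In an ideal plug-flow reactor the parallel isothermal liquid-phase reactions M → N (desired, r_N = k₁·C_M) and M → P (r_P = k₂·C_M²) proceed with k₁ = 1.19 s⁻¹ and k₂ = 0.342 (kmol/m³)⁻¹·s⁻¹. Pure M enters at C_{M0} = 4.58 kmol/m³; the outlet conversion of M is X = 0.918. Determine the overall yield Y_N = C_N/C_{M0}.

0.560

C_M = C_{M0}(1−X) = 0.3756 kmol/m³.
Along a PFR/batch, dC_N/dC_M = −r_N/(r_N+r_P) = −k₁/(k₁+k₂·C_M).
Integrating from C_{M0} to C_M: C_N = (1.19/0.342)·ln[(1.19+0.342·4.58)/(1.19+0.342·0.376)] = 3.480·ln(2.756/1.318) = 2.566 kmol/m³.
Y_N = C_N/C_{M0} = 2.566/4.58 = 0.560.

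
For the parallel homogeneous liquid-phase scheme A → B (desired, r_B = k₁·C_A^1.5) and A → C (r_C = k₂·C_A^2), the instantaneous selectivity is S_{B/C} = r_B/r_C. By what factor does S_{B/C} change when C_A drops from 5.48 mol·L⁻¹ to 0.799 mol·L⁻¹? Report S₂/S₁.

S_{B/C} = (k₁/k₂)·C_A^-0.5, so S₂/S₁ = (C_{A,2}/C_{A,1})^-0.5.
= (0.799/5.48)^(-0.5) = (0.1458)^(-0.5) = 2.62.

2.62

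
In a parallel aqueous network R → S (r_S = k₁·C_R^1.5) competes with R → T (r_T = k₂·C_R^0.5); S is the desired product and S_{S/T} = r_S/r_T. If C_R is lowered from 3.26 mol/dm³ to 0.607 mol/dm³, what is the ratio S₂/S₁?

S_{S/T} = (k₁/k₂)·C_R, so S₂/S₁ = (C_{R,2}/C_{R,1}).
= 0.607/3.26 = 0.186.

0.186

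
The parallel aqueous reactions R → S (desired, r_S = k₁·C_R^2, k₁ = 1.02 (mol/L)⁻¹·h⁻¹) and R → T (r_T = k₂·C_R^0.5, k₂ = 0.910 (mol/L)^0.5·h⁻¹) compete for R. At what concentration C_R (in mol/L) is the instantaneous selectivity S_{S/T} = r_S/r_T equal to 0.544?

S_{S/T} = (k₁/k₂)·C_R^1.5 ⇒ C_R = (S·k₂/k₁)^(1/1.5).
= (0.544×0.910/1.02)^(0.6667) = (0.4853)^(0.6667) = 0.618 mol/L.

0.618 mol/L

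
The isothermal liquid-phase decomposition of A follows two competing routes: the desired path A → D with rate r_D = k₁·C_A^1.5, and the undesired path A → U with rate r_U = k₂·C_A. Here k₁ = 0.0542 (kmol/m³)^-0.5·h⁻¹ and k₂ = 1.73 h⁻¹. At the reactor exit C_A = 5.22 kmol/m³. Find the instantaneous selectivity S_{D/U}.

0.0716

S_{D/U} = r_D/r_U = (k₁·C_A^1.5)/(k₂·C_A) = (k₁/k₂)·C_A^0.5.
= (0.0542×5.220^1.5) / (1.73×5.220) = 0.6464/9.031 = 0.0716.
Since the desired path is higher order in A, keeping C_A high (PFR or concentrated feed) favours D.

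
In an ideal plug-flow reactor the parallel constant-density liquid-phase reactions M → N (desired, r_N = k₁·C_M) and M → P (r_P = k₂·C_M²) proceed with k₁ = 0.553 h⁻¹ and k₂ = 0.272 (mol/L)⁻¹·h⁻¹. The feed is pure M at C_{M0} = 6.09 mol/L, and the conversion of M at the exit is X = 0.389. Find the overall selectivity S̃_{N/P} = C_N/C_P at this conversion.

0.420

C_M = C_{M0}(1−X) = 3.721 mol/L.
Along a PFR/batch, dC_N/dC_M = −r_N/(r_N+r_P) = −k₁/(k₁+k₂·C_M).
Integrating from C_{M0} to C_M: C_N = (0.553/0.272)·ln[(0.553+0.272·6.09)/(0.553+0.272·3.72)] = 2.033·ln(2.209/1.565) = 0.7010 mol/L.
C_P = (C_{M0}−C_M)−C_N = 1.668 mol/L; S̃_{N/P} = 0.7010/1.668 = 0.420.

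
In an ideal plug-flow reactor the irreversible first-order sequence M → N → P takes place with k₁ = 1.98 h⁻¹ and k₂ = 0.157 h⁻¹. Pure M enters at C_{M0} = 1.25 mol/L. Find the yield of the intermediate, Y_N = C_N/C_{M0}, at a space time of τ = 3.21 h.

0.654

For first-order series with pure M initially, C_N(τ) = k₁C_{M0}/(k₂−k₁)·(e^(−k₁τ) − e^(−k₂τ)).
e^(−k₁τ) = e^(−1.98×3.21) = e^(−6.356) = 0.001737; e^(−k₂τ) = e^(−0.5040) = 0.6041.
C_N = 1.98×1.25/(0.157−1.98) × (0.001737−0.6041) = (-1.358)×(-0.6024) = 0.8178 mol/L.
Y_N = C_N/C_{M0} = 0.8178/1.25 = 0.654.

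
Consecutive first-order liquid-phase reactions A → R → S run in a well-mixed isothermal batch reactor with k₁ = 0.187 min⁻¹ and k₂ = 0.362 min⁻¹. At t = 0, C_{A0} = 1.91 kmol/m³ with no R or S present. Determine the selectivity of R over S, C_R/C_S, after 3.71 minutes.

For first-order series with pure A initially, C_R(t) = k₁C_{A0}/(k₂−k₁)·(e^(−k₁t) − e^(−k₂t)).
e^(−k₁t) = e^(−0.187×3.71) = e^(−0.6938) = 0.4997; e^(−k₂t) = e^(−1.343) = 0.2611.
C_R = 0.187×1.91/(0.362−0.187) × (0.4997−0.2611) = 2.041×0.2386 = 0.4870 kmol/m³.
C_A = C_{A0}e^(−k₁t) = 0.9544 kmol/m³, so C_S = C_{A0}−C_A−C_R = 0.4686 kmol/m³; C_R/C_S = 1.04.

1.04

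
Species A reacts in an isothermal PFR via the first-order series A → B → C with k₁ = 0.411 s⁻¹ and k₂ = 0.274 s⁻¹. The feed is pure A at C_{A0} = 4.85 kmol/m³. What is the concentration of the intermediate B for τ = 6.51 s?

1.44 kmol/m³

The intermediate concentration in a first-order A→B→C sequence is C_B = k₁C_{A0}(e^(−k₁τ) − e^(−k₂τ))/(k₂−k₁).
e^(−k₁τ) = e^(−0.411×6.51) = e^(−2.676) = 0.06886; e^(−k₂τ) = e^(−1.784) = 0.1680.
C_B = 0.411×4.85/(0.274−0.411) × (0.06886−0.1680) = (-14.55)×(-0.09914) = 1.443 kmol/m³.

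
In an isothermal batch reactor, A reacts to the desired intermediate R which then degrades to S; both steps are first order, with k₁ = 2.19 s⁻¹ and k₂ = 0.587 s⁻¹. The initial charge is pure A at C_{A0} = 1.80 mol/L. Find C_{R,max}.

At the optimum, C_{R,max}/C_{A0} = (k₁/k₂)^[k₂/(k₂−k₁)].
= (2.19/0.587)^(0.587/(0.587−2.19)) = (3.731)^(-0.3662) = 0.6175.
C_{R,max} = 0.6175×1.80 = 1.11 mol/L.

1.11 mol/L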